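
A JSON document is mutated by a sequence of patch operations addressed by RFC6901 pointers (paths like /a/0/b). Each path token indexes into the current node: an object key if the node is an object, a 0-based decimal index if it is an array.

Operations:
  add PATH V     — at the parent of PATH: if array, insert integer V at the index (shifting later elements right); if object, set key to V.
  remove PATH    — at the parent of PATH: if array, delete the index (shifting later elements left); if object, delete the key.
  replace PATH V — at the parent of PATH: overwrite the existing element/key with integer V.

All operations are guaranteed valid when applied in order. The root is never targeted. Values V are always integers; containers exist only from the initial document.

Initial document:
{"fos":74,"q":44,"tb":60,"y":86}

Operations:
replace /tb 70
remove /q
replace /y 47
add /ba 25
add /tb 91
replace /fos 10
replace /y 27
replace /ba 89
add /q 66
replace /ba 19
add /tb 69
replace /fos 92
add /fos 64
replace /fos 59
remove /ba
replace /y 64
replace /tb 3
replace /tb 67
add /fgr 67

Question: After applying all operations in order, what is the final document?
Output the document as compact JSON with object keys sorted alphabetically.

Answer: {"fgr":67,"fos":59,"q":66,"tb":67,"y":64}

Derivation:
After op 1 (replace /tb 70): {"fos":74,"q":44,"tb":70,"y":86}
After op 2 (remove /q): {"fos":74,"tb":70,"y":86}
After op 3 (replace /y 47): {"fos":74,"tb":70,"y":47}
After op 4 (add /ba 25): {"ba":25,"fos":74,"tb":70,"y":47}
After op 5 (add /tb 91): {"ba":25,"fos":74,"tb":91,"y":47}
After op 6 (replace /fos 10): {"ba":25,"fos":10,"tb":91,"y":47}
After op 7 (replace /y 27): {"ba":25,"fos":10,"tb":91,"y":27}
After op 8 (replace /ba 89): {"ba":89,"fos":10,"tb":91,"y":27}
After op 9 (add /q 66): {"ba":89,"fos":10,"q":66,"tb":91,"y":27}
After op 10 (replace /ba 19): {"ba":19,"fos":10,"q":66,"tb":91,"y":27}
After op 11 (add /tb 69): {"ba":19,"fos":10,"q":66,"tb":69,"y":27}
After op 12 (replace /fos 92): {"ba":19,"fos":92,"q":66,"tb":69,"y":27}
After op 13 (add /fos 64): {"ba":19,"fos":64,"q":66,"tb":69,"y":27}
After op 14 (replace /fos 59): {"ba":19,"fos":59,"q":66,"tb":69,"y":27}
After op 15 (remove /ba): {"fos":59,"q":66,"tb":69,"y":27}
After op 16 (replace /y 64): {"fos":59,"q":66,"tb":69,"y":64}
After op 17 (replace /tb 3): {"fos":59,"q":66,"tb":3,"y":64}
After op 18 (replace /tb 67): {"fos":59,"q":66,"tb":67,"y":64}
After op 19 (add /fgr 67): {"fgr":67,"fos":59,"q":66,"tb":67,"y":64}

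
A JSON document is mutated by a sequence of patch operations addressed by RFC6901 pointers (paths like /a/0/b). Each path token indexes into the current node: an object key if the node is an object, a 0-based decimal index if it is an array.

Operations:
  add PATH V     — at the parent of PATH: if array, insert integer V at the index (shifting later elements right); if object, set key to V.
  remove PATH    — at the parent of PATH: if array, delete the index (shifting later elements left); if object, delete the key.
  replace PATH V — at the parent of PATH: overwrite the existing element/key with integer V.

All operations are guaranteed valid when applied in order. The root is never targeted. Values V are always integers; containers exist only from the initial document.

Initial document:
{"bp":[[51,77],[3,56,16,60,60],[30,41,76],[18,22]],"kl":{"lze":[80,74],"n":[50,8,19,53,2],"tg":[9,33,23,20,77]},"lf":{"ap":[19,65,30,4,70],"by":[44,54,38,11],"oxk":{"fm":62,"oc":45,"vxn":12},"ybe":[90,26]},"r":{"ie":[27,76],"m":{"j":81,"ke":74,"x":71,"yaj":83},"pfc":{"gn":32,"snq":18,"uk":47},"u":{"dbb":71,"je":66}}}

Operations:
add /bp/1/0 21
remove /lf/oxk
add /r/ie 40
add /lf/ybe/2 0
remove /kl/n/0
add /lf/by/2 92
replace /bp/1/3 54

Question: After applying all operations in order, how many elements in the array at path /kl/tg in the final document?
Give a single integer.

After op 1 (add /bp/1/0 21): {"bp":[[51,77],[21,3,56,16,60,60],[30,41,76],[18,22]],"kl":{"lze":[80,74],"n":[50,8,19,53,2],"tg":[9,33,23,20,77]},"lf":{"ap":[19,65,30,4,70],"by":[44,54,38,11],"oxk":{"fm":62,"oc":45,"vxn":12},"ybe":[90,26]},"r":{"ie":[27,76],"m":{"j":81,"ke":74,"x":71,"yaj":83},"pfc":{"gn":32,"snq":18,"uk":47},"u":{"dbb":71,"je":66}}}
After op 2 (remove /lf/oxk): {"bp":[[51,77],[21,3,56,16,60,60],[30,41,76],[18,22]],"kl":{"lze":[80,74],"n":[50,8,19,53,2],"tg":[9,33,23,20,77]},"lf":{"ap":[19,65,30,4,70],"by":[44,54,38,11],"ybe":[90,26]},"r":{"ie":[27,76],"m":{"j":81,"ke":74,"x":71,"yaj":83},"pfc":{"gn":32,"snq":18,"uk":47},"u":{"dbb":71,"je":66}}}
After op 3 (add /r/ie 40): {"bp":[[51,77],[21,3,56,16,60,60],[30,41,76],[18,22]],"kl":{"lze":[80,74],"n":[50,8,19,53,2],"tg":[9,33,23,20,77]},"lf":{"ap":[19,65,30,4,70],"by":[44,54,38,11],"ybe":[90,26]},"r":{"ie":40,"m":{"j":81,"ke":74,"x":71,"yaj":83},"pfc":{"gn":32,"snq":18,"uk":47},"u":{"dbb":71,"je":66}}}
After op 4 (add /lf/ybe/2 0): {"bp":[[51,77],[21,3,56,16,60,60],[30,41,76],[18,22]],"kl":{"lze":[80,74],"n":[50,8,19,53,2],"tg":[9,33,23,20,77]},"lf":{"ap":[19,65,30,4,70],"by":[44,54,38,11],"ybe":[90,26,0]},"r":{"ie":40,"m":{"j":81,"ke":74,"x":71,"yaj":83},"pfc":{"gn":32,"snq":18,"uk":47},"u":{"dbb":71,"je":66}}}
After op 5 (remove /kl/n/0): {"bp":[[51,77],[21,3,56,16,60,60],[30,41,76],[18,22]],"kl":{"lze":[80,74],"n":[8,19,53,2],"tg":[9,33,23,20,77]},"lf":{"ap":[19,65,30,4,70],"by":[44,54,38,11],"ybe":[90,26,0]},"r":{"ie":40,"m":{"j":81,"ke":74,"x":71,"yaj":83},"pfc":{"gn":32,"snq":18,"uk":47},"u":{"dbb":71,"je":66}}}
After op 6 (add /lf/by/2 92): {"bp":[[51,77],[21,3,56,16,60,60],[30,41,76],[18,22]],"kl":{"lze":[80,74],"n":[8,19,53,2],"tg":[9,33,23,20,77]},"lf":{"ap":[19,65,30,4,70],"by":[44,54,92,38,11],"ybe":[90,26,0]},"r":{"ie":40,"m":{"j":81,"ke":74,"x":71,"yaj":83},"pfc":{"gn":32,"snq":18,"uk":47},"u":{"dbb":71,"je":66}}}
After op 7 (replace /bp/1/3 54): {"bp":[[51,77],[21,3,56,54,60,60],[30,41,76],[18,22]],"kl":{"lze":[80,74],"n":[8,19,53,2],"tg":[9,33,23,20,77]},"lf":{"ap":[19,65,30,4,70],"by":[44,54,92,38,11],"ybe":[90,26,0]},"r":{"ie":40,"m":{"j":81,"ke":74,"x":71,"yaj":83},"pfc":{"gn":32,"snq":18,"uk":47},"u":{"dbb":71,"je":66}}}
Size at path /kl/tg: 5

Answer: 5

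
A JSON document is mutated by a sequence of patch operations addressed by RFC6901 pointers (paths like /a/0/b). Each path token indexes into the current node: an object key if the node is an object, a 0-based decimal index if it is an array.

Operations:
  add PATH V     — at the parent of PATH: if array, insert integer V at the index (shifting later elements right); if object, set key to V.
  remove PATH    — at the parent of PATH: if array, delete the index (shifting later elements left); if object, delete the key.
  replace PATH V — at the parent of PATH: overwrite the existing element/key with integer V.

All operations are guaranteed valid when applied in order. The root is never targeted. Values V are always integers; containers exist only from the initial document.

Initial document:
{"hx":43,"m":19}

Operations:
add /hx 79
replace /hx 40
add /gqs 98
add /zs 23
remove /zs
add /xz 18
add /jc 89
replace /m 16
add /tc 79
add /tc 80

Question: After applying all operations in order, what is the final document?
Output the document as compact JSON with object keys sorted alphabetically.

Answer: {"gqs":98,"hx":40,"jc":89,"m":16,"tc":80,"xz":18}

Derivation:
After op 1 (add /hx 79): {"hx":79,"m":19}
After op 2 (replace /hx 40): {"hx":40,"m":19}
After op 3 (add /gqs 98): {"gqs":98,"hx":40,"m":19}
After op 4 (add /zs 23): {"gqs":98,"hx":40,"m":19,"zs":23}
After op 5 (remove /zs): {"gqs":98,"hx":40,"m":19}
After op 6 (add /xz 18): {"gqs":98,"hx":40,"m":19,"xz":18}
After op 7 (add /jc 89): {"gqs":98,"hx":40,"jc":89,"m":19,"xz":18}
After op 8 (replace /m 16): {"gqs":98,"hx":40,"jc":89,"m":16,"xz":18}
After op 9 (add /tc 79): {"gqs":98,"hx":40,"jc":89,"m":16,"tc":79,"xz":18}
After op 10 (add /tc 80): {"gqs":98,"hx":40,"jc":89,"m":16,"tc":80,"xz":18}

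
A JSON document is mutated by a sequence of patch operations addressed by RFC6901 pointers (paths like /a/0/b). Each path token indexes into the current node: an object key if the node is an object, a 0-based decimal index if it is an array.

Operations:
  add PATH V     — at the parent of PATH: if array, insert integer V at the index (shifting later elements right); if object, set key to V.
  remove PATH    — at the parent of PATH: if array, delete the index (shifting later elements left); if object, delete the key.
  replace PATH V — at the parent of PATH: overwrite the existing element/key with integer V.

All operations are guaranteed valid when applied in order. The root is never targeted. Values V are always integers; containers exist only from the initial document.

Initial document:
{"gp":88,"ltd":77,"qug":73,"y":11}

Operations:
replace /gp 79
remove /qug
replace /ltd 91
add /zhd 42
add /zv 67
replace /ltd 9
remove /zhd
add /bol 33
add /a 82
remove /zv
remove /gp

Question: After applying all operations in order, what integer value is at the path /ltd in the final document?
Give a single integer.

After op 1 (replace /gp 79): {"gp":79,"ltd":77,"qug":73,"y":11}
After op 2 (remove /qug): {"gp":79,"ltd":77,"y":11}
After op 3 (replace /ltd 91): {"gp":79,"ltd":91,"y":11}
After op 4 (add /zhd 42): {"gp":79,"ltd":91,"y":11,"zhd":42}
After op 5 (add /zv 67): {"gp":79,"ltd":91,"y":11,"zhd":42,"zv":67}
After op 6 (replace /ltd 9): {"gp":79,"ltd":9,"y":11,"zhd":42,"zv":67}
After op 7 (remove /zhd): {"gp":79,"ltd":9,"y":11,"zv":67}
After op 8 (add /bol 33): {"bol":33,"gp":79,"ltd":9,"y":11,"zv":67}
After op 9 (add /a 82): {"a":82,"bol":33,"gp":79,"ltd":9,"y":11,"zv":67}
After op 10 (remove /zv): {"a":82,"bol":33,"gp":79,"ltd":9,"y":11}
After op 11 (remove /gp): {"a":82,"bol":33,"ltd":9,"y":11}
Value at /ltd: 9

Answer: 9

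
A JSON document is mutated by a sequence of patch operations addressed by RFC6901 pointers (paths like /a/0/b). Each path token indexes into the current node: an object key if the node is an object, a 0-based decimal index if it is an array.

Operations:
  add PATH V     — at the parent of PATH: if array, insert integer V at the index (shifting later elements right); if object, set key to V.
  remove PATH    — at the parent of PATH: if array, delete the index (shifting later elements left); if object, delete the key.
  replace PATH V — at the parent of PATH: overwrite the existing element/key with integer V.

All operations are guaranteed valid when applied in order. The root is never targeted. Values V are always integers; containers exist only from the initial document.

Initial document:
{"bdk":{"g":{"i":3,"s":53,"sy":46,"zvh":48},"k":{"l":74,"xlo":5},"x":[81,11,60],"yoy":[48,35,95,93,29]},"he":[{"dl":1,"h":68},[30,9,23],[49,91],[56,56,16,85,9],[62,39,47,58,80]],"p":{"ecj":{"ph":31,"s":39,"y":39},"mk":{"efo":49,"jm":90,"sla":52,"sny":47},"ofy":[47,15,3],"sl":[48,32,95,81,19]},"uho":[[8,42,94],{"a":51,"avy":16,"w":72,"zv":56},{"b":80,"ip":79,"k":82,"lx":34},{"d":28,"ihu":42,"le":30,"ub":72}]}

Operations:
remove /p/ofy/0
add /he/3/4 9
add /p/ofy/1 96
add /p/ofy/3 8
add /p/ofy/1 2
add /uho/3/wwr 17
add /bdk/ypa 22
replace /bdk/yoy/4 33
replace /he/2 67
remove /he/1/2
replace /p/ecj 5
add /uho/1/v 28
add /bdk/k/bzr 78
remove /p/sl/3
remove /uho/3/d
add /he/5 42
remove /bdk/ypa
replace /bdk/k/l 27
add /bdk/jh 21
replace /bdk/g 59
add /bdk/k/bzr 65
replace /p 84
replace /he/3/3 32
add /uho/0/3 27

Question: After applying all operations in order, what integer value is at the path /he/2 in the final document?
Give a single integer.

Answer: 67

Derivation:
After op 1 (remove /p/ofy/0): {"bdk":{"g":{"i":3,"s":53,"sy":46,"zvh":48},"k":{"l":74,"xlo":5},"x":[81,11,60],"yoy":[48,35,95,93,29]},"he":[{"dl":1,"h":68},[30,9,23],[49,91],[56,56,16,85,9],[62,39,47,58,80]],"p":{"ecj":{"ph":31,"s":39,"y":39},"mk":{"efo":49,"jm":90,"sla":52,"sny":47},"ofy":[15,3],"sl":[48,32,95,81,19]},"uho":[[8,42,94],{"a":51,"avy":16,"w":72,"zv":56},{"b":80,"ip":79,"k":82,"lx":34},{"d":28,"ihu":42,"le":30,"ub":72}]}
After op 3 (add /p/ofy/1 96): {"bdk":{"g":{"i":3,"s":53,"sy":46,"zvh":48},"k":{"l":74,"xlo":5},"x":[81,11,60],"yoy":[48,35,95,93,29]},"he":[{"dl":1,"h":68},[30,9,23],[49,91],[56,56,16,85,9,9],[62,39,47,58,80]],"p":{"ecj":{"ph":31,"s":39,"y":39},"mk":{"efo":49,"jm":90,"sla":52,"sny":47},"ofy":[15,96,3],"sl":[48,32,95,81,19]},"uho":[[8,42,94],{"a":51,"avy":16,"w":72,"zv":56},{"b":80,"ip":79,"k":82,"lx":34},{"d":28,"ihu":42,"le":30,"ub":72}]}
After op 5 (add /p/ofy/1 2): {"bdk":{"g":{"i":3,"s":53,"sy":46,"zvh":48},"k":{"l":74,"xlo":5},"x":[81,11,60],"yoy":[48,35,95,93,29]},"he":[{"dl":1,"h":68},[30,9,23],[49,91],[56,56,16,85,9,9],[62,39,47,58,80]],"p":{"ecj":{"ph":31,"s":39,"y":39},"mk":{"efo":49,"jm":90,"sla":52,"sny":47},"ofy":[15,2,96,3,8],"sl":[48,32,95,81,19]},"uho":[[8,42,94],{"a":51,"avy":16,"w":72,"zv":56},{"b":80,"ip":79,"k":82,"lx":34},{"d":28,"ihu":42,"le":30,"ub":72}]}
After op 7 (add /bdk/ypa 22): {"bdk":{"g":{"i":3,"s":53,"sy":46,"zvh":48},"k":{"l":74,"xlo":5},"x":[81,11,60],"yoy":[48,35,95,93,29],"ypa":22},"he":[{"dl":1,"h":68},[30,9,23],[49,91],[56,56,16,85,9,9],[62,39,47,58,80]],"p":{"ecj":{"ph":31,"s":39,"y":39},"mk":{"efo":49,"jm":90,"sla":52,"sny":47},"ofy":[15,2,96,3,8],"sl":[48,32,95,81,19]},"uho":[[8,42,94],{"a":51,"avy":16,"w":72,"zv":56},{"b":80,"ip":79,"k":82,"lx":34},{"d":28,"ihu":42,"le":30,"ub":72,"wwr":17}]}
After op 9 (replace /he/2 67): {"bdk":{"g":{"i":3,"s":53,"sy":46,"zvh":48},"k":{"l":74,"xlo":5},"x":[81,11,60],"yoy":[48,35,95,93,33],"ypa":22},"he":[{"dl":1,"h":68},[30,9,23],67,[56,56,16,85,9,9],[62,39,47,58,80]],"p":{"ecj":{"ph":31,"s":39,"y":39},"mk":{"efo":49,"jm":90,"sla":52,"sny":47},"ofy":[15,2,96,3,8],"sl":[48,32,95,81,19]},"uho":[[8,42,94],{"a":51,"avy":16,"w":72,"zv":56},{"b":80,"ip":79,"k":82,"lx":34},{"d":28,"ihu":42,"le":30,"ub":72,"wwr":17}]}
After op 11 (replace /p/ecj 5): {"bdk":{"g":{"i":3,"s":53,"sy":46,"zvh":48},"k":{"l":74,"xlo":5},"x":[81,11,60],"yoy":[48,35,95,93,33],"ypa":22},"he":[{"dl":1,"h":68},[30,9],67,[56,56,16,85,9,9],[62,39,47,58,80]],"p":{"ecj":5,"mk":{"efo":49,"jm":90,"sla":52,"sny":47},"ofy":[15,2,96,3,8],"sl":[48,32,95,81,19]},"uho":[[8,42,94],{"a":51,"avy":16,"w":72,"zv":56},{"b":80,"ip":79,"k":82,"lx":34},{"d":28,"ihu":42,"le":30,"ub":72,"wwr":17}]}
After op 13 (add /bdk/k/bzr 78): {"bdk":{"g":{"i":3,"s":53,"sy":46,"zvh":48},"k":{"bzr":78,"l":74,"xlo":5},"x":[81,11,60],"yoy":[48,35,95,93,33],"ypa":22},"he":[{"dl":1,"h":68},[30,9],67,[56,56,16,85,9,9],[62,39,47,58,80]],"p":{"ecj":5,"mk":{"efo":49,"jm":90,"sla":52,"sny":47},"ofy":[15,2,96,3,8],"sl":[48,32,95,81,19]},"uho":[[8,42,94],{"a":51,"avy":16,"v":28,"w":72,"zv":56},{"b":80,"ip":79,"k":82,"lx":34},{"d":28,"ihu":42,"le":30,"ub":72,"wwr":17}]}
After op 15 (remove /uho/3/d): {"bdk":{"g":{"i":3,"s":53,"sy":46,"zvh":48},"k":{"bzr":78,"l":74,"xlo":5},"x":[81,11,60],"yoy":[48,35,95,93,33],"ypa":22},"he":[{"dl":1,"h":68},[30,9],67,[56,56,16,85,9,9],[62,39,47,58,80]],"p":{"ecj":5,"mk":{"efo":49,"jm":90,"sla":52,"sny":47},"ofy":[15,2,96,3,8],"sl":[48,32,95,19]},"uho":[[8,42,94],{"a":51,"avy":16,"v":28,"w":72,"zv":56},{"b":80,"ip":79,"k":82,"lx":34},{"ihu":42,"le":30,"ub":72,"wwr":17}]}
After op 17 (remove /bdk/ypa): {"bdk":{"g":{"i":3,"s":53,"sy":46,"zvh":48},"k":{"bzr":78,"l":74,"xlo":5},"x":[81,11,60],"yoy":[48,35,95,93,33]},"he":[{"dl":1,"h":68},[30,9],67,[56,56,16,85,9,9],[62,39,47,58,80],42],"p":{"ecj":5,"mk":{"efo":49,"jm":90,"sla":52,"sny":47},"ofy":[15,2,96,3,8],"sl":[48,32,95,19]},"uho":[[8,42,94],{"a":51,"avy":16,"v":28,"w":72,"zv":56},{"b":80,"ip":79,"k":82,"lx":34},{"ihu":42,"le":30,"ub":72,"wwr":17}]}
After op 19 (add /bdk/jh 21): {"bdk":{"g":{"i":3,"s":53,"sy":46,"zvh":48},"jh":21,"k":{"bzr":78,"l":27,"xlo":5},"x":[81,11,60],"yoy":[48,35,95,93,33]},"he":[{"dl":1,"h":68},[30,9],67,[56,56,16,85,9,9],[62,39,47,58,80],42],"p":{"ecj":5,"mk":{"efo":49,"jm":90,"sla":52,"sny":47},"ofy":[15,2,96,3,8],"sl":[48,32,95,19]},"uho":[[8,42,94],{"a":51,"avy":16,"v":28,"w":72,"zv":56},{"b":80,"ip":79,"k":82,"lx":34},{"ihu":42,"le":30,"ub":72,"wwr":17}]}
After op 21 (add /bdk/k/bzr 65): {"bdk":{"g":59,"jh":21,"k":{"bzr":65,"l":27,"xlo":5},"x":[81,11,60],"yoy":[48,35,95,93,33]},"he":[{"dl":1,"h":68},[30,9],67,[56,56,16,85,9,9],[62,39,47,58,80],42],"p":{"ecj":5,"mk":{"efo":49,"jm":90,"sla":52,"sny":47},"ofy":[15,2,96,3,8],"sl":[48,32,95,19]},"uho":[[8,42,94],{"a":51,"avy":16,"v":28,"w":72,"zv":56},{"b":80,"ip":79,"k":82,"lx":34},{"ihu":42,"le":30,"ub":72,"wwr":17}]}
After op 23 (replace /he/3/3 32): {"bdk":{"g":59,"jh":21,"k":{"bzr":65,"l":27,"xlo":5},"x":[81,11,60],"yoy":[48,35,95,93,33]},"he":[{"dl":1,"h":68},[30,9],67,[56,56,16,32,9,9],[62,39,47,58,80],42],"p":84,"uho":[[8,42,94],{"a":51,"avy":16,"v":28,"w":72,"zv":56},{"b":80,"ip":79,"k":82,"lx":34},{"ihu":42,"le":30,"ub":72,"wwr":17}]}
Value at /he/2: 67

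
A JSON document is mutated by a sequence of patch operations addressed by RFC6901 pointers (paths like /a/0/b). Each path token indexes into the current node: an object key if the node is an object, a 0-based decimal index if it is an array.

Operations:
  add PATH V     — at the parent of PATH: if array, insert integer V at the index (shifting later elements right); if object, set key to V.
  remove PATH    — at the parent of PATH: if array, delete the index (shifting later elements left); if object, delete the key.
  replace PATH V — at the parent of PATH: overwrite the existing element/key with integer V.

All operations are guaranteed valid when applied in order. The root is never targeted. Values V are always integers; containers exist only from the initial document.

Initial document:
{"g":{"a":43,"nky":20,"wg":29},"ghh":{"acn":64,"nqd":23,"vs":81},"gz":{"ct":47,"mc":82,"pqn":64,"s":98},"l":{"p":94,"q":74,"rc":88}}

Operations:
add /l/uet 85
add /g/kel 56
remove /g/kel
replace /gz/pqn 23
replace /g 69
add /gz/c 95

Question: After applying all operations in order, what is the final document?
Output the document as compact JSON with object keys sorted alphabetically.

Answer: {"g":69,"ghh":{"acn":64,"nqd":23,"vs":81},"gz":{"c":95,"ct":47,"mc":82,"pqn":23,"s":98},"l":{"p":94,"q":74,"rc":88,"uet":85}}

Derivation:
After op 1 (add /l/uet 85): {"g":{"a":43,"nky":20,"wg":29},"ghh":{"acn":64,"nqd":23,"vs":81},"gz":{"ct":47,"mc":82,"pqn":64,"s":98},"l":{"p":94,"q":74,"rc":88,"uet":85}}
After op 2 (add /g/kel 56): {"g":{"a":43,"kel":56,"nky":20,"wg":29},"ghh":{"acn":64,"nqd":23,"vs":81},"gz":{"ct":47,"mc":82,"pqn":64,"s":98},"l":{"p":94,"q":74,"rc":88,"uet":85}}
After op 3 (remove /g/kel): {"g":{"a":43,"nky":20,"wg":29},"ghh":{"acn":64,"nqd":23,"vs":81},"gz":{"ct":47,"mc":82,"pqn":64,"s":98},"l":{"p":94,"q":74,"rc":88,"uet":85}}
After op 4 (replace /gz/pqn 23): {"g":{"a":43,"nky":20,"wg":29},"ghh":{"acn":64,"nqd":23,"vs":81},"gz":{"ct":47,"mc":82,"pqn":23,"s":98},"l":{"p":94,"q":74,"rc":88,"uet":85}}
After op 5 (replace /g 69): {"g":69,"ghh":{"acn":64,"nqd":23,"vs":81},"gz":{"ct":47,"mc":82,"pqn":23,"s":98},"l":{"p":94,"q":74,"rc":88,"uet":85}}
After op 6 (add /gz/c 95): {"g":69,"ghh":{"acn":64,"nqd":23,"vs":81},"gz":{"c":95,"ct":47,"mc":82,"pqn":23,"s":98},"l":{"p":94,"q":74,"rc":88,"uet":85}}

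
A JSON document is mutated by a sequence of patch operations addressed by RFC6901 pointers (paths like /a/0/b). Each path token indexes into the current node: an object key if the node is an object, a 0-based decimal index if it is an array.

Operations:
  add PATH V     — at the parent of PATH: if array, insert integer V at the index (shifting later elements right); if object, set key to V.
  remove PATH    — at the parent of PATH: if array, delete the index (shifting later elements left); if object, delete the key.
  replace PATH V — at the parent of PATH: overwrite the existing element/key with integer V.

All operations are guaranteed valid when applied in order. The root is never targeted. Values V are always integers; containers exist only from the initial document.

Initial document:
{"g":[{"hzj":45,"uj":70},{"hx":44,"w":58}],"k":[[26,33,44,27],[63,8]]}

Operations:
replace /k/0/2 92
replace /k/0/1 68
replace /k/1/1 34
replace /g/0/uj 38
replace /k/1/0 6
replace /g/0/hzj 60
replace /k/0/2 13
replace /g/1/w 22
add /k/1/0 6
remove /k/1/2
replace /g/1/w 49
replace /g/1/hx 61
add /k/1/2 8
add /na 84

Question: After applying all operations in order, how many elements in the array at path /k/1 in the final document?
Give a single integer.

Answer: 3

Derivation:
After op 1 (replace /k/0/2 92): {"g":[{"hzj":45,"uj":70},{"hx":44,"w":58}],"k":[[26,33,92,27],[63,8]]}
After op 2 (replace /k/0/1 68): {"g":[{"hzj":45,"uj":70},{"hx":44,"w":58}],"k":[[26,68,92,27],[63,8]]}
After op 3 (replace /k/1/1 34): {"g":[{"hzj":45,"uj":70},{"hx":44,"w":58}],"k":[[26,68,92,27],[63,34]]}
After op 4 (replace /g/0/uj 38): {"g":[{"hzj":45,"uj":38},{"hx":44,"w":58}],"k":[[26,68,92,27],[63,34]]}
After op 5 (replace /k/1/0 6): {"g":[{"hzj":45,"uj":38},{"hx":44,"w":58}],"k":[[26,68,92,27],[6,34]]}
After op 6 (replace /g/0/hzj 60): {"g":[{"hzj":60,"uj":38},{"hx":44,"w":58}],"k":[[26,68,92,27],[6,34]]}
After op 7 (replace /k/0/2 13): {"g":[{"hzj":60,"uj":38},{"hx":44,"w":58}],"k":[[26,68,13,27],[6,34]]}
After op 8 (replace /g/1/w 22): {"g":[{"hzj":60,"uj":38},{"hx":44,"w":22}],"k":[[26,68,13,27],[6,34]]}
After op 9 (add /k/1/0 6): {"g":[{"hzj":60,"uj":38},{"hx":44,"w":22}],"k":[[26,68,13,27],[6,6,34]]}
After op 10 (remove /k/1/2): {"g":[{"hzj":60,"uj":38},{"hx":44,"w":22}],"k":[[26,68,13,27],[6,6]]}
After op 11 (replace /g/1/w 49): {"g":[{"hzj":60,"uj":38},{"hx":44,"w":49}],"k":[[26,68,13,27],[6,6]]}
After op 12 (replace /g/1/hx 61): {"g":[{"hzj":60,"uj":38},{"hx":61,"w":49}],"k":[[26,68,13,27],[6,6]]}
After op 13 (add /k/1/2 8): {"g":[{"hzj":60,"uj":38},{"hx":61,"w":49}],"k":[[26,68,13,27],[6,6,8]]}
After op 14 (add /na 84): {"g":[{"hzj":60,"uj":38},{"hx":61,"w":49}],"k":[[26,68,13,27],[6,6,8]],"na":84}
Size at path /k/1: 3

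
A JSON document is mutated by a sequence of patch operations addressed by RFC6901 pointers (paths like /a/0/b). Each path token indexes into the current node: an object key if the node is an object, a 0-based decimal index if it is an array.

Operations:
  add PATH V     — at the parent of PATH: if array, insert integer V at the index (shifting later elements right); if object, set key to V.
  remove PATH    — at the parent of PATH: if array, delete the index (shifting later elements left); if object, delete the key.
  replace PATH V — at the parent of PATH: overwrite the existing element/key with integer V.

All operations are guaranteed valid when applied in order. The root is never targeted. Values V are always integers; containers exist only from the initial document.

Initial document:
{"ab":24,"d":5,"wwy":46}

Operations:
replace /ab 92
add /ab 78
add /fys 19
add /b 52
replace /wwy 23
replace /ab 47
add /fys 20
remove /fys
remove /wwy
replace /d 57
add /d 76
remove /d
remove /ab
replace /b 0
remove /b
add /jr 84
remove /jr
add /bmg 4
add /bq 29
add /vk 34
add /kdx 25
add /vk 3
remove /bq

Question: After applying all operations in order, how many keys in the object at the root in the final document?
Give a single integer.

After op 1 (replace /ab 92): {"ab":92,"d":5,"wwy":46}
After op 2 (add /ab 78): {"ab":78,"d":5,"wwy":46}
After op 3 (add /fys 19): {"ab":78,"d":5,"fys":19,"wwy":46}
After op 4 (add /b 52): {"ab":78,"b":52,"d":5,"fys":19,"wwy":46}
After op 5 (replace /wwy 23): {"ab":78,"b":52,"d":5,"fys":19,"wwy":23}
After op 6 (replace /ab 47): {"ab":47,"b":52,"d":5,"fys":19,"wwy":23}
After op 7 (add /fys 20): {"ab":47,"b":52,"d":5,"fys":20,"wwy":23}
After op 8 (remove /fys): {"ab":47,"b":52,"d":5,"wwy":23}
After op 9 (remove /wwy): {"ab":47,"b":52,"d":5}
After op 10 (replace /d 57): {"ab":47,"b":52,"d":57}
After op 11 (add /d 76): {"ab":47,"b":52,"d":76}
After op 12 (remove /d): {"ab":47,"b":52}
After op 13 (remove /ab): {"b":52}
After op 14 (replace /b 0): {"b":0}
After op 15 (remove /b): {}
After op 16 (add /jr 84): {"jr":84}
After op 17 (remove /jr): {}
After op 18 (add /bmg 4): {"bmg":4}
After op 19 (add /bq 29): {"bmg":4,"bq":29}
After op 20 (add /vk 34): {"bmg":4,"bq":29,"vk":34}
After op 21 (add /kdx 25): {"bmg":4,"bq":29,"kdx":25,"vk":34}
After op 22 (add /vk 3): {"bmg":4,"bq":29,"kdx":25,"vk":3}
After op 23 (remove /bq): {"bmg":4,"kdx":25,"vk":3}
Size at the root: 3

Answer: 3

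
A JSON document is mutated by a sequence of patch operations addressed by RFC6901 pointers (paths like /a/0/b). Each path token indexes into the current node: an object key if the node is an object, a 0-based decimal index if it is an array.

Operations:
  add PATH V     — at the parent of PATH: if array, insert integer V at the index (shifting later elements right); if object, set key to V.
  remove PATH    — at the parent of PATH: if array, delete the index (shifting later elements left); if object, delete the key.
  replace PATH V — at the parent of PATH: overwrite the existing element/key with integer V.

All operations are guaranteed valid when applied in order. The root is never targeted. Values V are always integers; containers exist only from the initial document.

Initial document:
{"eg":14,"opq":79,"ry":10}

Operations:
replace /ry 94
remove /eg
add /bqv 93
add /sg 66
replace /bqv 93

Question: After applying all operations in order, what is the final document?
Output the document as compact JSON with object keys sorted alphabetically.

After op 1 (replace /ry 94): {"eg":14,"opq":79,"ry":94}
After op 2 (remove /eg): {"opq":79,"ry":94}
After op 3 (add /bqv 93): {"bqv":93,"opq":79,"ry":94}
After op 4 (add /sg 66): {"bqv":93,"opq":79,"ry":94,"sg":66}
After op 5 (replace /bqv 93): {"bqv":93,"opq":79,"ry":94,"sg":66}

Answer: {"bqv":93,"opq":79,"ry":94,"sg":66}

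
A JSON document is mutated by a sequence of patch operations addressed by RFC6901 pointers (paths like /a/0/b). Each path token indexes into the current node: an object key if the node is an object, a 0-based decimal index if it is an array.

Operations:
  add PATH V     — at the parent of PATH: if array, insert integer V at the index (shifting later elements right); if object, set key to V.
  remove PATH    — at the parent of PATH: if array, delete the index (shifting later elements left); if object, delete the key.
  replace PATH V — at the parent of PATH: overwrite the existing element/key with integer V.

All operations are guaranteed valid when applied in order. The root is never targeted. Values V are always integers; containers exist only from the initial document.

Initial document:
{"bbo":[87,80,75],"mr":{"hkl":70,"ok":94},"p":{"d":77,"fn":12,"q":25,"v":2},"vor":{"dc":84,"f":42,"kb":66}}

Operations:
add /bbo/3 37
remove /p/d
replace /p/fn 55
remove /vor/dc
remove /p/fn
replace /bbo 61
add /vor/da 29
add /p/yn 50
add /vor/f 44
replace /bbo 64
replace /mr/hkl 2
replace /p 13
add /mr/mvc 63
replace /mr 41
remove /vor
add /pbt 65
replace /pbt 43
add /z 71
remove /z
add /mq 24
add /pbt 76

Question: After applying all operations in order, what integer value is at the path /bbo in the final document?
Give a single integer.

After op 1 (add /bbo/3 37): {"bbo":[87,80,75,37],"mr":{"hkl":70,"ok":94},"p":{"d":77,"fn":12,"q":25,"v":2},"vor":{"dc":84,"f":42,"kb":66}}
After op 2 (remove /p/d): {"bbo":[87,80,75,37],"mr":{"hkl":70,"ok":94},"p":{"fn":12,"q":25,"v":2},"vor":{"dc":84,"f":42,"kb":66}}
After op 3 (replace /p/fn 55): {"bbo":[87,80,75,37],"mr":{"hkl":70,"ok":94},"p":{"fn":55,"q":25,"v":2},"vor":{"dc":84,"f":42,"kb":66}}
After op 4 (remove /vor/dc): {"bbo":[87,80,75,37],"mr":{"hkl":70,"ok":94},"p":{"fn":55,"q":25,"v":2},"vor":{"f":42,"kb":66}}
After op 5 (remove /p/fn): {"bbo":[87,80,75,37],"mr":{"hkl":70,"ok":94},"p":{"q":25,"v":2},"vor":{"f":42,"kb":66}}
After op 6 (replace /bbo 61): {"bbo":61,"mr":{"hkl":70,"ok":94},"p":{"q":25,"v":2},"vor":{"f":42,"kb":66}}
After op 7 (add /vor/da 29): {"bbo":61,"mr":{"hkl":70,"ok":94},"p":{"q":25,"v":2},"vor":{"da":29,"f":42,"kb":66}}
After op 8 (add /p/yn 50): {"bbo":61,"mr":{"hkl":70,"ok":94},"p":{"q":25,"v":2,"yn":50},"vor":{"da":29,"f":42,"kb":66}}
After op 9 (add /vor/f 44): {"bbo":61,"mr":{"hkl":70,"ok":94},"p":{"q":25,"v":2,"yn":50},"vor":{"da":29,"f":44,"kb":66}}
After op 10 (replace /bbo 64): {"bbo":64,"mr":{"hkl":70,"ok":94},"p":{"q":25,"v":2,"yn":50},"vor":{"da":29,"f":44,"kb":66}}
After op 11 (replace /mr/hkl 2): {"bbo":64,"mr":{"hkl":2,"ok":94},"p":{"q":25,"v":2,"yn":50},"vor":{"da":29,"f":44,"kb":66}}
After op 12 (replace /p 13): {"bbo":64,"mr":{"hkl":2,"ok":94},"p":13,"vor":{"da":29,"f":44,"kb":66}}
After op 13 (add /mr/mvc 63): {"bbo":64,"mr":{"hkl":2,"mvc":63,"ok":94},"p":13,"vor":{"da":29,"f":44,"kb":66}}
After op 14 (replace /mr 41): {"bbo":64,"mr":41,"p":13,"vor":{"da":29,"f":44,"kb":66}}
After op 15 (remove /vor): {"bbo":64,"mr":41,"p":13}
After op 16 (add /pbt 65): {"bbo":64,"mr":41,"p":13,"pbt":65}
After op 17 (replace /pbt 43): {"bbo":64,"mr":41,"p":13,"pbt":43}
After op 18 (add /z 71): {"bbo":64,"mr":41,"p":13,"pbt":43,"z":71}
After op 19 (remove /z): {"bbo":64,"mr":41,"p":13,"pbt":43}
After op 20 (add /mq 24): {"bbo":64,"mq":24,"mr":41,"p":13,"pbt":43}
After op 21 (add /pbt 76): {"bbo":64,"mq":24,"mr":41,"p":13,"pbt":76}
Value at /bbo: 64

Answer: 64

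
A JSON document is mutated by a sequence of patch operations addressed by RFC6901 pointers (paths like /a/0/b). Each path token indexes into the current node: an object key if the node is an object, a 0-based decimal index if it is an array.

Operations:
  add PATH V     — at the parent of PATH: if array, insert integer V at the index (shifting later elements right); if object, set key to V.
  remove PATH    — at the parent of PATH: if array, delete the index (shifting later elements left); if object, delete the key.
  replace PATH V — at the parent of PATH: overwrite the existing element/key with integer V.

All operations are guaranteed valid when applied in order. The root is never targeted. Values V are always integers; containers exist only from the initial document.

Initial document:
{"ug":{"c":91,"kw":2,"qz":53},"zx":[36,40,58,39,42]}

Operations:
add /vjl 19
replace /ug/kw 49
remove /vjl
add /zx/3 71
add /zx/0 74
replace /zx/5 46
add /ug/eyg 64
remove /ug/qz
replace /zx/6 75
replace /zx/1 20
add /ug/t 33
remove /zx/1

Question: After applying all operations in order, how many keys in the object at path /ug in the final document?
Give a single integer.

After op 1 (add /vjl 19): {"ug":{"c":91,"kw":2,"qz":53},"vjl":19,"zx":[36,40,58,39,42]}
After op 2 (replace /ug/kw 49): {"ug":{"c":91,"kw":49,"qz":53},"vjl":19,"zx":[36,40,58,39,42]}
After op 3 (remove /vjl): {"ug":{"c":91,"kw":49,"qz":53},"zx":[36,40,58,39,42]}
After op 4 (add /zx/3 71): {"ug":{"c":91,"kw":49,"qz":53},"zx":[36,40,58,71,39,42]}
After op 5 (add /zx/0 74): {"ug":{"c":91,"kw":49,"qz":53},"zx":[74,36,40,58,71,39,42]}
After op 6 (replace /zx/5 46): {"ug":{"c":91,"kw":49,"qz":53},"zx":[74,36,40,58,71,46,42]}
After op 7 (add /ug/eyg 64): {"ug":{"c":91,"eyg":64,"kw":49,"qz":53},"zx":[74,36,40,58,71,46,42]}
After op 8 (remove /ug/qz): {"ug":{"c":91,"eyg":64,"kw":49},"zx":[74,36,40,58,71,46,42]}
After op 9 (replace /zx/6 75): {"ug":{"c":91,"eyg":64,"kw":49},"zx":[74,36,40,58,71,46,75]}
After op 10 (replace /zx/1 20): {"ug":{"c":91,"eyg":64,"kw":49},"zx":[74,20,40,58,71,46,75]}
After op 11 (add /ug/t 33): {"ug":{"c":91,"eyg":64,"kw":49,"t":33},"zx":[74,20,40,58,71,46,75]}
After op 12 (remove /zx/1): {"ug":{"c":91,"eyg":64,"kw":49,"t":33},"zx":[74,40,58,71,46,75]}
Size at path /ug: 4

Answer: 4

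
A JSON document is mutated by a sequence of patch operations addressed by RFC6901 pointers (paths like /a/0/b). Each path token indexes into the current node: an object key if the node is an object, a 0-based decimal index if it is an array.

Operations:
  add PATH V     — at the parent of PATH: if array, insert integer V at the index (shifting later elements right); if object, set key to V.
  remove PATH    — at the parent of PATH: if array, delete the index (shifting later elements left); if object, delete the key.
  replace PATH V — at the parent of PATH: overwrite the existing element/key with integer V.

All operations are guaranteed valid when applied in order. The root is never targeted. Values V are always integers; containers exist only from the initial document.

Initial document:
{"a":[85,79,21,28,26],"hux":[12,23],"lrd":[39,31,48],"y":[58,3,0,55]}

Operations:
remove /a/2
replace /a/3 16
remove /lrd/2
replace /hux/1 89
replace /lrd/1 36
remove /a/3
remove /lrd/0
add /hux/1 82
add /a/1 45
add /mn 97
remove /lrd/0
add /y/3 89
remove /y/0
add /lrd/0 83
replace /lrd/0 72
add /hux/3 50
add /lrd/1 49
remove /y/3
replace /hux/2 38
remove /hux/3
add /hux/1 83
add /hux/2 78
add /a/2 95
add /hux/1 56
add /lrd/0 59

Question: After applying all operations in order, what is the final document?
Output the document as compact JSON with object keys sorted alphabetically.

After op 1 (remove /a/2): {"a":[85,79,28,26],"hux":[12,23],"lrd":[39,31,48],"y":[58,3,0,55]}
After op 2 (replace /a/3 16): {"a":[85,79,28,16],"hux":[12,23],"lrd":[39,31,48],"y":[58,3,0,55]}
After op 3 (remove /lrd/2): {"a":[85,79,28,16],"hux":[12,23],"lrd":[39,31],"y":[58,3,0,55]}
After op 4 (replace /hux/1 89): {"a":[85,79,28,16],"hux":[12,89],"lrd":[39,31],"y":[58,3,0,55]}
After op 5 (replace /lrd/1 36): {"a":[85,79,28,16],"hux":[12,89],"lrd":[39,36],"y":[58,3,0,55]}
After op 6 (remove /a/3): {"a":[85,79,28],"hux":[12,89],"lrd":[39,36],"y":[58,3,0,55]}
After op 7 (remove /lrd/0): {"a":[85,79,28],"hux":[12,89],"lrd":[36],"y":[58,3,0,55]}
After op 8 (add /hux/1 82): {"a":[85,79,28],"hux":[12,82,89],"lrd":[36],"y":[58,3,0,55]}
After op 9 (add /a/1 45): {"a":[85,45,79,28],"hux":[12,82,89],"lrd":[36],"y":[58,3,0,55]}
After op 10 (add /mn 97): {"a":[85,45,79,28],"hux":[12,82,89],"lrd":[36],"mn":97,"y":[58,3,0,55]}
After op 11 (remove /lrd/0): {"a":[85,45,79,28],"hux":[12,82,89],"lrd":[],"mn":97,"y":[58,3,0,55]}
After op 12 (add /y/3 89): {"a":[85,45,79,28],"hux":[12,82,89],"lrd":[],"mn":97,"y":[58,3,0,89,55]}
After op 13 (remove /y/0): {"a":[85,45,79,28],"hux":[12,82,89],"lrd":[],"mn":97,"y":[3,0,89,55]}
After op 14 (add /lrd/0 83): {"a":[85,45,79,28],"hux":[12,82,89],"lrd":[83],"mn":97,"y":[3,0,89,55]}
After op 15 (replace /lrd/0 72): {"a":[85,45,79,28],"hux":[12,82,89],"lrd":[72],"mn":97,"y":[3,0,89,55]}
After op 16 (add /hux/3 50): {"a":[85,45,79,28],"hux":[12,82,89,50],"lrd":[72],"mn":97,"y":[3,0,89,55]}
After op 17 (add /lrd/1 49): {"a":[85,45,79,28],"hux":[12,82,89,50],"lrd":[72,49],"mn":97,"y":[3,0,89,55]}
After op 18 (remove /y/3): {"a":[85,45,79,28],"hux":[12,82,89,50],"lrd":[72,49],"mn":97,"y":[3,0,89]}
After op 19 (replace /hux/2 38): {"a":[85,45,79,28],"hux":[12,82,38,50],"lrd":[72,49],"mn":97,"y":[3,0,89]}
After op 20 (remove /hux/3): {"a":[85,45,79,28],"hux":[12,82,38],"lrd":[72,49],"mn":97,"y":[3,0,89]}
After op 21 (add /hux/1 83): {"a":[85,45,79,28],"hux":[12,83,82,38],"lrd":[72,49],"mn":97,"y":[3,0,89]}
After op 22 (add /hux/2 78): {"a":[85,45,79,28],"hux":[12,83,78,82,38],"lrd":[72,49],"mn":97,"y":[3,0,89]}
After op 23 (add /a/2 95): {"a":[85,45,95,79,28],"hux":[12,83,78,82,38],"lrd":[72,49],"mn":97,"y":[3,0,89]}
After op 24 (add /hux/1 56): {"a":[85,45,95,79,28],"hux":[12,56,83,78,82,38],"lrd":[72,49],"mn":97,"y":[3,0,89]}
After op 25 (add /lrd/0 59): {"a":[85,45,95,79,28],"hux":[12,56,83,78,82,38],"lrd":[59,72,49],"mn":97,"y":[3,0,89]}

Answer: {"a":[85,45,95,79,28],"hux":[12,56,83,78,82,38],"lrd":[59,72,49],"mn":97,"y":[3,0,89]}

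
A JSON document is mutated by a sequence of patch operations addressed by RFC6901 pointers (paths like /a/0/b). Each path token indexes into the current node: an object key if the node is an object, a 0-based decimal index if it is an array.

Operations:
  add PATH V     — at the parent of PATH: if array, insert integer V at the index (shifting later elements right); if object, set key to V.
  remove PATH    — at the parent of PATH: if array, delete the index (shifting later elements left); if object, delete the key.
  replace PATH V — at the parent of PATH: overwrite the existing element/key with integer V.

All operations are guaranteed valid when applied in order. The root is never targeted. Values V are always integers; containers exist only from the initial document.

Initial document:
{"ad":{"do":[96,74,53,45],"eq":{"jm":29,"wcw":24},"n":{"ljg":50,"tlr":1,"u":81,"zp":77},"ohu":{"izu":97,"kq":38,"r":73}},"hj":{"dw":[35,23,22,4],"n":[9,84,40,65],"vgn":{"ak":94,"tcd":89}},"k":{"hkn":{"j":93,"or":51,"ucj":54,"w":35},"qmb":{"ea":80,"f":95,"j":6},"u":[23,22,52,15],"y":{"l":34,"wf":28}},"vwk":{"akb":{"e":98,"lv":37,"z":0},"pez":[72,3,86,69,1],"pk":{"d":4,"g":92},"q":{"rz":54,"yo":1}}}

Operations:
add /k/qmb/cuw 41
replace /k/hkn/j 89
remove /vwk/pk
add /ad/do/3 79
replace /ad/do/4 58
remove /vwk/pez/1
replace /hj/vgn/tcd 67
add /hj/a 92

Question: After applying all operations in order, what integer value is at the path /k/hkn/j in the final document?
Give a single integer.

After op 1 (add /k/qmb/cuw 41): {"ad":{"do":[96,74,53,45],"eq":{"jm":29,"wcw":24},"n":{"ljg":50,"tlr":1,"u":81,"zp":77},"ohu":{"izu":97,"kq":38,"r":73}},"hj":{"dw":[35,23,22,4],"n":[9,84,40,65],"vgn":{"ak":94,"tcd":89}},"k":{"hkn":{"j":93,"or":51,"ucj":54,"w":35},"qmb":{"cuw":41,"ea":80,"f":95,"j":6},"u":[23,22,52,15],"y":{"l":34,"wf":28}},"vwk":{"akb":{"e":98,"lv":37,"z":0},"pez":[72,3,86,69,1],"pk":{"d":4,"g":92},"q":{"rz":54,"yo":1}}}
After op 2 (replace /k/hkn/j 89): {"ad":{"do":[96,74,53,45],"eq":{"jm":29,"wcw":24},"n":{"ljg":50,"tlr":1,"u":81,"zp":77},"ohu":{"izu":97,"kq":38,"r":73}},"hj":{"dw":[35,23,22,4],"n":[9,84,40,65],"vgn":{"ak":94,"tcd":89}},"k":{"hkn":{"j":89,"or":51,"ucj":54,"w":35},"qmb":{"cuw":41,"ea":80,"f":95,"j":6},"u":[23,22,52,15],"y":{"l":34,"wf":28}},"vwk":{"akb":{"e":98,"lv":37,"z":0},"pez":[72,3,86,69,1],"pk":{"d":4,"g":92},"q":{"rz":54,"yo":1}}}
After op 3 (remove /vwk/pk): {"ad":{"do":[96,74,53,45],"eq":{"jm":29,"wcw":24},"n":{"ljg":50,"tlr":1,"u":81,"zp":77},"ohu":{"izu":97,"kq":38,"r":73}},"hj":{"dw":[35,23,22,4],"n":[9,84,40,65],"vgn":{"ak":94,"tcd":89}},"k":{"hkn":{"j":89,"or":51,"ucj":54,"w":35},"qmb":{"cuw":41,"ea":80,"f":95,"j":6},"u":[23,22,52,15],"y":{"l":34,"wf":28}},"vwk":{"akb":{"e":98,"lv":37,"z":0},"pez":[72,3,86,69,1],"q":{"rz":54,"yo":1}}}
After op 4 (add /ad/do/3 79): {"ad":{"do":[96,74,53,79,45],"eq":{"jm":29,"wcw":24},"n":{"ljg":50,"tlr":1,"u":81,"zp":77},"ohu":{"izu":97,"kq":38,"r":73}},"hj":{"dw":[35,23,22,4],"n":[9,84,40,65],"vgn":{"ak":94,"tcd":89}},"k":{"hkn":{"j":89,"or":51,"ucj":54,"w":35},"qmb":{"cuw":41,"ea":80,"f":95,"j":6},"u":[23,22,52,15],"y":{"l":34,"wf":28}},"vwk":{"akb":{"e":98,"lv":37,"z":0},"pez":[72,3,86,69,1],"q":{"rz":54,"yo":1}}}
After op 5 (replace /ad/do/4 58): {"ad":{"do":[96,74,53,79,58],"eq":{"jm":29,"wcw":24},"n":{"ljg":50,"tlr":1,"u":81,"zp":77},"ohu":{"izu":97,"kq":38,"r":73}},"hj":{"dw":[35,23,22,4],"n":[9,84,40,65],"vgn":{"ak":94,"tcd":89}},"k":{"hkn":{"j":89,"or":51,"ucj":54,"w":35},"qmb":{"cuw":41,"ea":80,"f":95,"j":6},"u":[23,22,52,15],"y":{"l":34,"wf":28}},"vwk":{"akb":{"e":98,"lv":37,"z":0},"pez":[72,3,86,69,1],"q":{"rz":54,"yo":1}}}
After op 6 (remove /vwk/pez/1): {"ad":{"do":[96,74,53,79,58],"eq":{"jm":29,"wcw":24},"n":{"ljg":50,"tlr":1,"u":81,"zp":77},"ohu":{"izu":97,"kq":38,"r":73}},"hj":{"dw":[35,23,22,4],"n":[9,84,40,65],"vgn":{"ak":94,"tcd":89}},"k":{"hkn":{"j":89,"or":51,"ucj":54,"w":35},"qmb":{"cuw":41,"ea":80,"f":95,"j":6},"u":[23,22,52,15],"y":{"l":34,"wf":28}},"vwk":{"akb":{"e":98,"lv":37,"z":0},"pez":[72,86,69,1],"q":{"rz":54,"yo":1}}}
After op 7 (replace /hj/vgn/tcd 67): {"ad":{"do":[96,74,53,79,58],"eq":{"jm":29,"wcw":24},"n":{"ljg":50,"tlr":1,"u":81,"zp":77},"ohu":{"izu":97,"kq":38,"r":73}},"hj":{"dw":[35,23,22,4],"n":[9,84,40,65],"vgn":{"ak":94,"tcd":67}},"k":{"hkn":{"j":89,"or":51,"ucj":54,"w":35},"qmb":{"cuw":41,"ea":80,"f":95,"j":6},"u":[23,22,52,15],"y":{"l":34,"wf":28}},"vwk":{"akb":{"e":98,"lv":37,"z":0},"pez":[72,86,69,1],"q":{"rz":54,"yo":1}}}
After op 8 (add /hj/a 92): {"ad":{"do":[96,74,53,79,58],"eq":{"jm":29,"wcw":24},"n":{"ljg":50,"tlr":1,"u":81,"zp":77},"ohu":{"izu":97,"kq":38,"r":73}},"hj":{"a":92,"dw":[35,23,22,4],"n":[9,84,40,65],"vgn":{"ak":94,"tcd":67}},"k":{"hkn":{"j":89,"or":51,"ucj":54,"w":35},"qmb":{"cuw":41,"ea":80,"f":95,"j":6},"u":[23,22,52,15],"y":{"l":34,"wf":28}},"vwk":{"akb":{"e":98,"lv":37,"z":0},"pez":[72,86,69,1],"q":{"rz":54,"yo":1}}}
Value at /k/hkn/j: 89

Answer: 89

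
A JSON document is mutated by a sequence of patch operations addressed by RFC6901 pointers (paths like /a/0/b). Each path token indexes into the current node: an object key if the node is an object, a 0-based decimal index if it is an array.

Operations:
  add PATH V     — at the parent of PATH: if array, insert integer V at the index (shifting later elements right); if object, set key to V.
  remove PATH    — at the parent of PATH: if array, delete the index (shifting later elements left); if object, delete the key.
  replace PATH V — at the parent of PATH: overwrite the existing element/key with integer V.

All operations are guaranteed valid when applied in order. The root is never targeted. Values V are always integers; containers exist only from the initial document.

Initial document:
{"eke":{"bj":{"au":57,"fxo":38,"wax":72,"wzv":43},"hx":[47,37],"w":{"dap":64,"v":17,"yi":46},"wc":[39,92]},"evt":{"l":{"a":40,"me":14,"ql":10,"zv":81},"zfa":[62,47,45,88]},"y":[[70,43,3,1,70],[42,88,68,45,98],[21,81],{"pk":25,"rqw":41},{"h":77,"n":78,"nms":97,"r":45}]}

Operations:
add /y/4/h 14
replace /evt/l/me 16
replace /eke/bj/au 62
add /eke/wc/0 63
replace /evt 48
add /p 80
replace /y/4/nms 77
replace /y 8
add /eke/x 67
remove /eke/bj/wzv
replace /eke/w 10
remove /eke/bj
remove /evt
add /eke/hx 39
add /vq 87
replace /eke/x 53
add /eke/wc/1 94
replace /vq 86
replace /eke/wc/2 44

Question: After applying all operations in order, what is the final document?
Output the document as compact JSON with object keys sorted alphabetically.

After op 1 (add /y/4/h 14): {"eke":{"bj":{"au":57,"fxo":38,"wax":72,"wzv":43},"hx":[47,37],"w":{"dap":64,"v":17,"yi":46},"wc":[39,92]},"evt":{"l":{"a":40,"me":14,"ql":10,"zv":81},"zfa":[62,47,45,88]},"y":[[70,43,3,1,70],[42,88,68,45,98],[21,81],{"pk":25,"rqw":41},{"h":14,"n":78,"nms":97,"r":45}]}
After op 2 (replace /evt/l/me 16): {"eke":{"bj":{"au":57,"fxo":38,"wax":72,"wzv":43},"hx":[47,37],"w":{"dap":64,"v":17,"yi":46},"wc":[39,92]},"evt":{"l":{"a":40,"me":16,"ql":10,"zv":81},"zfa":[62,47,45,88]},"y":[[70,43,3,1,70],[42,88,68,45,98],[21,81],{"pk":25,"rqw":41},{"h":14,"n":78,"nms":97,"r":45}]}
After op 3 (replace /eke/bj/au 62): {"eke":{"bj":{"au":62,"fxo":38,"wax":72,"wzv":43},"hx":[47,37],"w":{"dap":64,"v":17,"yi":46},"wc":[39,92]},"evt":{"l":{"a":40,"me":16,"ql":10,"zv":81},"zfa":[62,47,45,88]},"y":[[70,43,3,1,70],[42,88,68,45,98],[21,81],{"pk":25,"rqw":41},{"h":14,"n":78,"nms":97,"r":45}]}
After op 4 (add /eke/wc/0 63): {"eke":{"bj":{"au":62,"fxo":38,"wax":72,"wzv":43},"hx":[47,37],"w":{"dap":64,"v":17,"yi":46},"wc":[63,39,92]},"evt":{"l":{"a":40,"me":16,"ql":10,"zv":81},"zfa":[62,47,45,88]},"y":[[70,43,3,1,70],[42,88,68,45,98],[21,81],{"pk":25,"rqw":41},{"h":14,"n":78,"nms":97,"r":45}]}
After op 5 (replace /evt 48): {"eke":{"bj":{"au":62,"fxo":38,"wax":72,"wzv":43},"hx":[47,37],"w":{"dap":64,"v":17,"yi":46},"wc":[63,39,92]},"evt":48,"y":[[70,43,3,1,70],[42,88,68,45,98],[21,81],{"pk":25,"rqw":41},{"h":14,"n":78,"nms":97,"r":45}]}
After op 6 (add /p 80): {"eke":{"bj":{"au":62,"fxo":38,"wax":72,"wzv":43},"hx":[47,37],"w":{"dap":64,"v":17,"yi":46},"wc":[63,39,92]},"evt":48,"p":80,"y":[[70,43,3,1,70],[42,88,68,45,98],[21,81],{"pk":25,"rqw":41},{"h":14,"n":78,"nms":97,"r":45}]}
After op 7 (replace /y/4/nms 77): {"eke":{"bj":{"au":62,"fxo":38,"wax":72,"wzv":43},"hx":[47,37],"w":{"dap":64,"v":17,"yi":46},"wc":[63,39,92]},"evt":48,"p":80,"y":[[70,43,3,1,70],[42,88,68,45,98],[21,81],{"pk":25,"rqw":41},{"h":14,"n":78,"nms":77,"r":45}]}
After op 8 (replace /y 8): {"eke":{"bj":{"au":62,"fxo":38,"wax":72,"wzv":43},"hx":[47,37],"w":{"dap":64,"v":17,"yi":46},"wc":[63,39,92]},"evt":48,"p":80,"y":8}
After op 9 (add /eke/x 67): {"eke":{"bj":{"au":62,"fxo":38,"wax":72,"wzv":43},"hx":[47,37],"w":{"dap":64,"v":17,"yi":46},"wc":[63,39,92],"x":67},"evt":48,"p":80,"y":8}
After op 10 (remove /eke/bj/wzv): {"eke":{"bj":{"au":62,"fxo":38,"wax":72},"hx":[47,37],"w":{"dap":64,"v":17,"yi":46},"wc":[63,39,92],"x":67},"evt":48,"p":80,"y":8}
After op 11 (replace /eke/w 10): {"eke":{"bj":{"au":62,"fxo":38,"wax":72},"hx":[47,37],"w":10,"wc":[63,39,92],"x":67},"evt":48,"p":80,"y":8}
After op 12 (remove /eke/bj): {"eke":{"hx":[47,37],"w":10,"wc":[63,39,92],"x":67},"evt":48,"p":80,"y":8}
After op 13 (remove /evt): {"eke":{"hx":[47,37],"w":10,"wc":[63,39,92],"x":67},"p":80,"y":8}
After op 14 (add /eke/hx 39): {"eke":{"hx":39,"w":10,"wc":[63,39,92],"x":67},"p":80,"y":8}
After op 15 (add /vq 87): {"eke":{"hx":39,"w":10,"wc":[63,39,92],"x":67},"p":80,"vq":87,"y":8}
After op 16 (replace /eke/x 53): {"eke":{"hx":39,"w":10,"wc":[63,39,92],"x":53},"p":80,"vq":87,"y":8}
After op 17 (add /eke/wc/1 94): {"eke":{"hx":39,"w":10,"wc":[63,94,39,92],"x":53},"p":80,"vq":87,"y":8}
After op 18 (replace /vq 86): {"eke":{"hx":39,"w":10,"wc":[63,94,39,92],"x":53},"p":80,"vq":86,"y":8}
After op 19 (replace /eke/wc/2 44): {"eke":{"hx":39,"w":10,"wc":[63,94,44,92],"x":53},"p":80,"vq":86,"y":8}

Answer: {"eke":{"hx":39,"w":10,"wc":[63,94,44,92],"x":53},"p":80,"vq":86,"y":8}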